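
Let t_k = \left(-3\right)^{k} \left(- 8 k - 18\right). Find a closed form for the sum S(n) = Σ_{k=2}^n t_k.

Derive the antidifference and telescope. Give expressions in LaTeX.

Compute t_(k+1)/t_k: get 3*(-4*k - 13)/(4*k + 9).
Factor: A=-3; B=1; C=k + 9/4.
f must satisfy (-3)·f(k+1) − (1)·f(k) = k + 9/4.
From deg A=0, deg B=0, deg C=1: d=1.
A polynomial solution: f(k) = -(2*k + 3)/8.
So s_k = (B(k−1)f/C)·t_k = (-(2*k + 3)/(2*(4*k + 9)))·t_k = (-3)**k*(2*k + 3).
Check: Δs_k = (-3)**k*(-8*k - 18). ✓
Telescope: S(n) = s_(n+1) − s_(2) = (-3)**(n + 1)*(2*n + 5) − (63) = -6*(-3)**n*n - 15*(-3)**n - 63.

S(n) = - 6 \left(-3\right)^{n} n - 15 \left(-3\right)^{n} - 63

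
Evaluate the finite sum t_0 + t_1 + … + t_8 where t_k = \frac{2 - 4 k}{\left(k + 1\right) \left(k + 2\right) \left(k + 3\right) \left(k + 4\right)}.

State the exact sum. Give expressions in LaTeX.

Σ = 3/220

t_(k+1)/t_k = (k + 1)*(2*k + 1)/((k + 5)*(2*k - 1)).
Take A(k)=k + 1, B(k)=k + 5, C(k)=k - 1/2.
Need (k + 1)·f(k+1) − (k + 4)·f(k) = k - 1/2.
From deg A=1, deg B=1, deg C=1: d=3.
A polynomial solution: f(k) = -k/2.
So s_k = (B(k−1)f/C)·t_k = (-k*(k + 4)/(2*k - 1))·t_k = 2*k/((k + 1)*(k + 2)*(k + 3)).
Δs = 2*(1 - 2*k)/(k**4 + 10*k**3 + 35*k**2 + 50*k + 24), as required.
Sum = s_(9) − s_(0); s_(9) = 3/220, s_(0) = 0 ⇒ 3/220.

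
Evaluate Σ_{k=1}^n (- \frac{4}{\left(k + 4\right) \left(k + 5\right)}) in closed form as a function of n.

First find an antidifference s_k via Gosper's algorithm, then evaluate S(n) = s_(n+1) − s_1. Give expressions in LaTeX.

S(n) = - \frac{4 n}{5 n + 25}

Compute t_(k+1)/t_k: get (k + 4)/(k + 6).
Normal form (A,B,C) = (k + 4, k + 6, 1).
f must satisfy (k + 4)·f(k+1) − (k + 5)·f(k) = 1.
Bound: deg f ≤ 1.
Match coefficients ⇒ f(k) = k/4.
Certificate R = B(k−1)f/C = k*(k + 5)/4 gives s_k = -k/(k + 4).
s_(k+1) − s_k = -4/(k**2 + 9*k + 20) = t_k.
Σ_(k=1)^n t_k = s_(n+1) − s_(1) = ((-n - 1)/(n + 5)) − (-1/5), i.e. -4*n/(5*n + 25).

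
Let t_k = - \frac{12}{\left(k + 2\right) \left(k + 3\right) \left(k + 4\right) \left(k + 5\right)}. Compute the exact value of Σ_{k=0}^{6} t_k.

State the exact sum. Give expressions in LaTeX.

Σ = -161/990

The ratio is (k + 2)/(k + 6).
Gosper form: A/B · C(k+1)/C(k) with A=k + 2, B=k + 6, C=1.
Solve (k + 2)·f(k+1) − (k + 5)·f(k) = 1.
d = 3 from the (1,1,0) case.
Match coefficients ⇒ f(k) = k*(k**2 + 9*k + 26)/72.
So s_k = (B(k−1)f/C)·t_k = (k*(k + 5)*(k**2 + 9*k + 26)/72)·t_k = k*(-k**2 - 9*k - 26)/(6*(k + 2)*(k + 3)*(k + 4)).
Verify: -12/(k**4 + 14*k**3 + 71*k**2 + 154*k + 120) matches t_k.
Σ_(k=0)^(6) t_k = s_(7) − s_(0) = -161/990 − (0) = -161/990.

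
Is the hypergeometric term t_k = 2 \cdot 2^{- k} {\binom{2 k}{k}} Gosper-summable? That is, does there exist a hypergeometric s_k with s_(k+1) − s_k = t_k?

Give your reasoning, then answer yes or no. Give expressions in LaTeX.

Compute t_(k+1)/t_k: get (2*k + 1)/(k + 1).
Take A(k)=2*k + 1, B(k)=k + 1, C(k)=1.
Key eq: (2*k + 1)·f(k+1) = (k)·f(k) + (1).
Bound: deg f ≤ -1.
Negative degree bound (-1): no f exists, t_k not Gosper-summable.

No; the degree bound rules out any f.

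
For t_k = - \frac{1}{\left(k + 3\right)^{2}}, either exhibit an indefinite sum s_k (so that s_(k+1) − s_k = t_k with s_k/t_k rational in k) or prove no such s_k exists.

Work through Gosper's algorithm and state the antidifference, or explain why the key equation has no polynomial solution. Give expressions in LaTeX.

The ratio is (k + 3)**2/(k + 4)**2.
So A=k**2 + 6*k + 9 and B=k**2 + 8*k + 16, with C=1.
Key eq: (k**2 + 6*k + 9)·f(k+1) = (k**2 + 6*k + 9)·f(k) + (1).
deg f ≤ 0 (via 2,2,0).
f = c0 ⇒ A·f(k+1) − B(k−1)·f(k) − C = -1. The system {-1 = 0} is inconsistent; no antidifference.

none (Gosper's algorithm certifies no s_k)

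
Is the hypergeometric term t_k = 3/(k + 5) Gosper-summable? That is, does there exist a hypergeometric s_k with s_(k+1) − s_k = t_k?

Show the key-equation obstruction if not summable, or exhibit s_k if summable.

The ratio is (k + 5)/(k + 6).
Factor: A=k + 5; B=k + 6; C=1.
Set up (k + 5)·f(k+1) − (k + 5)·f(k) − (1) = 0.
Bound: deg f ≤ 0.
Write f(k) = c0. Then LHS − RHS = -1, requiring -1 = 0: contradictory. No certificate.

No — t_k has no hypergeometric antidifference.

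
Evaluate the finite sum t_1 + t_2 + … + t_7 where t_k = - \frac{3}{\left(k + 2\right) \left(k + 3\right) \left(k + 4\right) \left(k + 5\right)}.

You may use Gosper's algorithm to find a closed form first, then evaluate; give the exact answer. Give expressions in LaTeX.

Σ = -7/440

r(k) = (k + 2)/(k + 6) after simplifying.
Gosper form: A/B · C(k+1)/C(k) with A=k + 2, B=k + 6, C=1.
Set up (k + 2)·f(k+1) − (k + 5)·f(k) − (1) = 0.
Degrees (1,1,0) ⇒ d ≤ 3.
Solve for f: f(k) = k*(k**2 + 9*k + 26)/72 (degree 3 ≤ 3).
Certificate R = B(k−1)f/C = k*(k + 5)*(k**2 + 9*k + 26)/72 gives s_k = k*(-k**2 - 9*k - 26)/(24*(k + 2)*(k + 3)*(k + 4)).
s_(k+1) − s_k = -3/(k**4 + 14*k**3 + 71*k**2 + 154*k + 120) = t_k.
Evaluate s at k=8 and k=1: -9/220 and -1/40; difference -7/440.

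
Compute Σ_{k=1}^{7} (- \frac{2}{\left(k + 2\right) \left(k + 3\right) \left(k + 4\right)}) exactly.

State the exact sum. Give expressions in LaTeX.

Ratio r(k) = (k + 2)/(k + 5).
A = k + 2, B = k + 5, C = 1.
Need (k + 2)·f(k+1) − (k + 4)·f(k) = 1.
From deg A=1, deg B=1, deg C=0: d=2.
Match coefficients ⇒ f(k) = k*(k + 5)/12.
Get s_k = R·t_k = k*(-k - 5)/(6*(k + 2)*(k + 3)) with R(k) = B(k−1)f(k)/C(k) = k*(k + 4)*(k + 5)/12.
Check: Δs_k = -2/(k**3 + 9*k**2 + 26*k + 24). ✓
Σ_(k=1)^(7) t_k = s_(8) − s_(1) = -26/165 − (-1/12) = -49/660.

Σ = -49/660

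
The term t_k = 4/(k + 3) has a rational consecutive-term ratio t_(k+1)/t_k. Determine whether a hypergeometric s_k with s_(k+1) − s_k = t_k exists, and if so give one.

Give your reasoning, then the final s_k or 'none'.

t_(k+1)/t_k = (k + 3)/(k + 4).
Normal form (A,B,C) = (k + 3, k + 4, 1).
Key eq: (k + 3)·f(k+1) = (k + 3)·f(k) + (1).
From deg A=1, deg B=1, deg C=0: d=0.
Generic f = c0 gives residual -1; -1 = 0 cannot hold, so t_k is not Gosper-summable.

no hypergeometric antidifference exists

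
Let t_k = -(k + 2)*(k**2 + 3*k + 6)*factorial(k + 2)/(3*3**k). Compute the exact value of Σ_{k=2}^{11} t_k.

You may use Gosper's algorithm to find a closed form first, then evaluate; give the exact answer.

Σ = -65293958816/2187

Ratio r(k) = (k + 3)**2*(k + (k + 1)**2/3 + 3)/((k + 2)*(k**2 + 3*k + 6)).
Normal form (A,B,C) = (k/3 + 1, 1, k**3 + 5*k**2 + 12*k + 12).
Need (k/3 + 1)·f(k+1) − (1)·f(k) = k**3 + 5*k**2 + 12*k + 12.
d = 2 from the (1,0,3) case.
Match coefficients ⇒ f(k) = 3*(k + 1)*(k + 2).
Get s_k = R·t_k = -(k + 1)*(k + 2)*factorial(k + 2)/3**k with R(k) = B(k−1)f(k)/C(k) = 3*(k + 1)/(k**2 + 3*k + 6).
Δs = -(k + 2)*(k**2 + 3*k + 6)*factorial(k + 2)/(3*3**k), as required.
Evaluate s at k=12 and k=2: -65294028800/2187 and -32; difference -65293958816/2187.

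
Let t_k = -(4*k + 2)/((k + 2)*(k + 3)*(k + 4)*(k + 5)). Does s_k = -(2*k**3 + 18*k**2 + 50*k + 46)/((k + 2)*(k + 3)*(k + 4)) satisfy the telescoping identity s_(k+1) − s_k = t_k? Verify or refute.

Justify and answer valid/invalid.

Valid — Δs_k = t_k.

s_(k+1) = 2*(-25*k - (k + 1)**3 - 9*(k + 1)**2 - 48)/((k + 3)*(k + 4)*(k + 5))
s_(k+1) − s_k = 2*(-2*k - 1)/(k**4 + 14*k**3 + 71*k**2 + 154*k + 120)
(s_(k+1) − s_k) − t_k = 0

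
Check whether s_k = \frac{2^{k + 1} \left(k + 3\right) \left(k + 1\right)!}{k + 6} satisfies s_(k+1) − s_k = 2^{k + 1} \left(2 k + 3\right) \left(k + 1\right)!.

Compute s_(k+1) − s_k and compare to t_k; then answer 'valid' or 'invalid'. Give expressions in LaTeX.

Invalid: residual - \frac{6 \cdot 2^{k} \left(2 k^{2} + 15 k + 17\right) \left(k + 1\right)!}{\left(k + 6\right) \left(k + 7\right)} ≠ 0.

s_(k+1) = 2**(k + 2)*(k + 4)*factorial(k + 2)/(k + 7)
s_(k+1) − s_k = 2**(k + 1)*(2*k**3 + 23*k**2 + 78*k + 75)*factorial(k + 1)/((k + 6)*(k + 7))
(s_(k+1) − s_k) − t_k = -6*2**k*(2*k**2 + 15*k + 17)*factorial(k + 1)/((k + 6)*(k + 7))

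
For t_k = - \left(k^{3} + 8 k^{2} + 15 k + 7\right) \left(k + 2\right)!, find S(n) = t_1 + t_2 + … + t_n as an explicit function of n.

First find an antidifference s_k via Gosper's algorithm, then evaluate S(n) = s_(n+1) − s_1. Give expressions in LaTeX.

Compute t_(k+1)/t_k: get (k**4 + 14*k**3 + 67*k**2 + 133*k + 93)/(k**3 + 8*k**2 + 15*k + 7).
Gosper form: A/B · C(k+1)/C(k) with A=k + 3, B=1, C=k**3 + 8*k**2 + 15*k + 7.
Need (k + 3)·f(k+1) − (1)·f(k) = k**3 + 8*k**2 + 15*k + 7.
d = 2 from the (1,0,3) case.
Match coefficients ⇒ f(k) = k**2 + 4*k - 4.
Get s_k = R·t_k = -(k**2 + 4*k - 4)*factorial(k + 2) with R(k) = B(k−1)f(k)/C(k) = (k**2 + 4*k - 4)/(k**3 + 8*k**2 + 15*k + 7).
Verify: -(k**3 + 8*k**2 + 15*k + 7)*factorial(k + 2) matches t_k.
Σ_(k=1)^n t_k = s_(n+1) − s_(1) = (-(n**2 + 6*n + 1)*factorial(n + 3)) − (-6), i.e. -n**2*factorial(n + 3) - 6*n*factorial(n + 3) - factorial(n + 3) + 6.

S(n) = - n^{2} \left(n + 3\right)! - 6 n \left(n + 3\right)! - \left(n + 3\right)! + 6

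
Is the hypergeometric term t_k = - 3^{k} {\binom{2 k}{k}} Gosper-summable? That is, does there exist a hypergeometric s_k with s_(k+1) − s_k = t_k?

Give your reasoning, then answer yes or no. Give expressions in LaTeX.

r(k) = 6*(2*k + 1)/(k + 1) after simplifying.
Factor: A=12*k + 6; B=k + 1; C=1.
Key eq: (12*k + 6)·f(k+1) = (k)·f(k) + (1).
d = -1 from the (1,1,0) case.
deg f ≤ -1 is impossible — no certificate.

No — negative degree bound, so no certificate f.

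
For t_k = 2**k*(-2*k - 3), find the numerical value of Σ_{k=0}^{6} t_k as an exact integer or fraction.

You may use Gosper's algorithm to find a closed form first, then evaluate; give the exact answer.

Step 1: r(k) = 2*(2*k + 5)/(2*k + 3).
Take A(k)=2, B(k)=1, C(k)=k + 3/2.
Key eq: (2)·f(k+1) = (1)·f(k) + (k + 3/2).
Degrees (0,0,1) ⇒ d ≤ 1.
Solving with deg f ≤ 1: f(k) = (2*k - 1)/2.
Get s_k = R·t_k = 2**k*(1 - 2*k) with R(k) = B(k−1)f(k)/C(k) = (2*k - 1)/(2*k + 3).
Verify: 2**k*(-2*k - 3) matches t_k.
Σ_(k=0)^(6) t_k = s_(7) − s_(0) = -1664 − (1) = -1665.

Σ = -1665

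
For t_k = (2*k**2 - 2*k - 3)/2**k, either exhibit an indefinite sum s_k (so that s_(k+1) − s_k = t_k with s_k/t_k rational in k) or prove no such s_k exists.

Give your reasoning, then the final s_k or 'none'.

s_k = 2*(-2*k**2 - 2*k - 1)/2**k

Compute t_(k+1)/t_k: get (k**2 + k - 3/2)/(2*k**2 - 2*k - 3).
Gosper form: A/B · C(k+1)/C(k) with A=1/2, B=1, C=k**2 - k - 3/2.
Solve (1/2)·f(k+1) − (1)·f(k) = k**2 - k - 3/2.
From deg A=0, deg B=0, deg C=2: d=2.
Coefficient equations give f(k) = -2*k**2 - 2*k - 1.
Then R = B(k−1)f/C = -2*(2*k**2 + 2*k + 1)/(2*k**2 - 2*k - 3), so s_k = R(k)·t_k = 2*(-2*k**2 - 2*k - 1)/2**k.
Verify: (2*k**2 - 2*k - 3)/2**k matches t_k.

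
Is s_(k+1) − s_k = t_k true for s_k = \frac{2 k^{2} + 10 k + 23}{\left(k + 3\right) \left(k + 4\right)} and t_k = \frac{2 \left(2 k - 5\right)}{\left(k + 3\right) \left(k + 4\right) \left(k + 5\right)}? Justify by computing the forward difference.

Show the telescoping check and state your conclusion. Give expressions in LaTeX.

Valid: the claim telescopes to t_k.

s_(k+1) = (10*k + 2*(k + 1)**2 + 33)/((k + 4)*(k + 5))
s_(k+1) − s_k = 2*(2*k - 5)/(k**3 + 12*k**2 + 47*k + 60)
(s_(k+1) − s_k) − t_k = 0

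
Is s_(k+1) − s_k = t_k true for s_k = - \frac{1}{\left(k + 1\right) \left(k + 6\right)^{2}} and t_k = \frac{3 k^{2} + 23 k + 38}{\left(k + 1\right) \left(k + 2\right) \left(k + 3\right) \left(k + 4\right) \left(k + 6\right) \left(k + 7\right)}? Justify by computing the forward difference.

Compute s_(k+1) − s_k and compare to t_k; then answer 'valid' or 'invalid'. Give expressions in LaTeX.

s_(k+1) = -1/((k + 2)*(k + 7)**2)
s_(k+1) − s_k = -1/((k + 2)*(k + 7)**2) + 1/((k + 1)*(k + 6)**2)
(s_(k+1) − s_k) − t_k = 6*(-2*k**3 - 27*k**2 - 113*k - 142)/(k**8 + 36*k**7 + 548*k**6 + 4582*k**5 + 22863*k**4 + 69134*k**3 + 122412*k**2 + 114408*k + 42336)

Invalid: residual \frac{6 \left(- 2 k^{3} - 27 k^{2} - 113 k - 142\right)}{k^{8} + 36 k^{7} + 548 k^{6} + 4582 k^{5} + 22863 k^{4} + 69134 k^{3} + 122412 k^{2} + 114408 k + 42336} ≠ 0.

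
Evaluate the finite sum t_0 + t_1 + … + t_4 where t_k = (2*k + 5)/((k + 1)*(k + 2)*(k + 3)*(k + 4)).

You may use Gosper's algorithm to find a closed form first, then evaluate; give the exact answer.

Σ = 5/16

Compute t_(k+1)/t_k: get (k + 1)*(2*k + 7)/((k + 5)*(2*k + 5)).
Factor: A=k + 1; B=k + 5; C=k + 5/2.
f must satisfy (k + 1)·f(k+1) − (k + 4)·f(k) = k + 5/2.
deg f ≤ 3 (via 1,1,1).
A polynomial solution: f(k) = k*(k + 2)*(k + 4)/6.
Certificate R = B(k−1)f/C = k*(k + 2)*(k + 4)**2/(3*(2*k + 5)) gives s_k = k*(k + 4)/(3*(k**2 + 4*k + 3)).
Check: Δs_k = (2*k + 5)/(k**4 + 10*k**3 + 35*k**2 + 50*k + 24). ✓
Telescoping: Σ = s_(5) − s_(0) = 5/16 − (0) = 5/16.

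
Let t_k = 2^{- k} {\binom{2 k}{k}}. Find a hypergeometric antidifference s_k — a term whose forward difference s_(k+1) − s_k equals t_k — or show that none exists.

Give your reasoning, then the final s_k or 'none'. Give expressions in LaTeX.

not Gosper-summable; s_k does not exist

Compute t_(k+1)/t_k: get (2*k + 1)/(k + 1).
Take A(k)=2*k + 1, B(k)=k + 1, C(k)=1.
f must satisfy (2*k + 1)·f(k+1) − (k)·f(k) = 1.
Degrees (1,1,0) ⇒ d ≤ -1.
deg f ≤ -1 is impossible — no certificate.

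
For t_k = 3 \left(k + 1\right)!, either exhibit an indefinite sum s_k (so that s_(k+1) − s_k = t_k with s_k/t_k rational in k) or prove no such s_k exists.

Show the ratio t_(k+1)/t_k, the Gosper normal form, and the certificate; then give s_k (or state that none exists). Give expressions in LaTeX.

no hypergeometric antidifference exists

Compute t_(k+1)/t_k: get k + 2.
Take A(k)=k + 2, B(k)=1, C(k)=1.
Solve (k + 2)·f(k+1) − (1)·f(k) = 1.
Bound: deg f ≤ -1.
Negative degree bound (-1): no f exists, t_k not Gosper-summable.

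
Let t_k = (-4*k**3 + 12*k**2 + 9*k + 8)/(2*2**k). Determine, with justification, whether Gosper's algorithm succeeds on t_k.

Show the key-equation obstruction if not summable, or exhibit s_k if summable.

Ratio r(k) = (4*k**3 - 21*k - 25)/(2*(4*k**3 - 12*k**2 - 9*k - 8)).
Gosper form: A/B · C(k+1)/C(k) with A=1/2, B=1, C=k**3 - 3*k**2 - 9*k/4 - 2.
Solve (1/2)·f(k+1) − (1)·f(k) = k**3 - 3*k**2 - 9*k/4 - 2.
deg f ≤ 3 (via 0,0,3).
Coefficient equations give f(k) = -(4*k**3 + 3*k - 1)/2.
Get s_k = R·t_k = (4*k**3 + 3*k - 1)/2**k with R(k) = B(k−1)f(k)/C(k) = -2*(4*k**3 + 3*k - 1)/(4*k**3 - 12*k**2 - 9*k - 8).
Verify: (-4*k**3 + 12*k**2 + 9*k + 8)/(2*2**k) matches t_k.

Yes. s_k = (4*k**3 + 3*k - 1)/2**k.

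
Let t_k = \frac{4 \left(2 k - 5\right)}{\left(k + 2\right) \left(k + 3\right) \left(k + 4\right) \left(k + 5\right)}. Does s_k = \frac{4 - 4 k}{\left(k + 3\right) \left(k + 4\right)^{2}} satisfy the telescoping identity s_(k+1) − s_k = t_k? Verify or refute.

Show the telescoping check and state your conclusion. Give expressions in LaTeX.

Invalid: residual \frac{8 \left(- 3 k^{2} - 7 k + 25\right)}{k^{6} + 23 k^{5} + 217 k^{4} + 1073 k^{3} + 2926 k^{2} + 4160 k + 2400} ≠ 0.

s_(k+1) = -4*k/((k + 4)*(k + 5)**2)
s_(k+1) − s_k = 4*(-k*(k + 3)*(k + 4) + (k - 1)*(k + 5)**2)/((k + 3)*(k + 4)**2*(k + 5)**2)
(s_(k+1) − s_k) − t_k = 8*(-3*k**2 - 7*k + 25)/(k**6 + 23*k**5 + 217*k**4 + 1073*k**3 + 2926*k**2 + 4160*k + 2400)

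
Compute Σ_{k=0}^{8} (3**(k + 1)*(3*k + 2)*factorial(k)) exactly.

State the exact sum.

Step 1: r(k) = 3*(k + 1)*(3*k + 5)/(3*k + 2).
So A=3*k + 3 and B=1, with C=k + 2/3.
Key eq: (3*k + 3)·f(k+1) = (1)·f(k) + (k + 2/3).
From deg A=1, deg B=0, deg C=1: d=0.
A polynomial solution: f(k) = 1/3.
Certificate R = B(k−1)f/C = 1/(3*k + 2) gives s_k = 3**(k + 1)*factorial(k).
Check: Δs_k = 3**(k + 1)*(3*k + 2)*factorial(k). ✓
Evaluate s at k=9 and k=0: 21427701120 and 3; difference 21427701117.

Σ = 21427701117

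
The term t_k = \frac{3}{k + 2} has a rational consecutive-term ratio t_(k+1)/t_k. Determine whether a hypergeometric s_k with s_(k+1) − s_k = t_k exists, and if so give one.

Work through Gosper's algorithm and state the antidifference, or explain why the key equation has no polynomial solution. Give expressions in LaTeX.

Ratio r(k) = (k + 2)/(k + 3).
Take A(k)=k + 2, B(k)=k + 3, C(k)=1.
f must satisfy (k + 2)·f(k+1) − (k + 2)·f(k) = 1.
deg f ≤ 0 (via 1,1,0).
Put f(k) = c0: A·f(k+1) − B(k−1)·f(k) − C = -1; need -1 = 0 — inconsistent ⇒ no f, not summable.

none (Gosper's algorithm certifies no s_k)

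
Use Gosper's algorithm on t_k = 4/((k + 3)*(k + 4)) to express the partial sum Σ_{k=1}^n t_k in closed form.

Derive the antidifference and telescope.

The ratio is (k + 3)/(k + 5).
So A=k + 3 and B=k + 5, with C=1.
Need (k + 3)·f(k+1) − (k + 4)·f(k) = 1.
Degrees (1,1,0) ⇒ d ≤ 1.
Coefficient equations give f(k) = k/3.
R(k) = B(k−1)·f(k)/C(k) = k*(k + 4)/3; s_k = R·t_k = 4*k/(3*(k + 3)).
Verify: 4/(k**2 + 7*k + 12) matches t_k.
Σ_(k=1)^n t_k = s_(n+1) − s_(1) = (4*(n + 1)/(3*(n + 4))) − (1/3), i.e. n/(n + 4).

S(n) = n/(n + 4)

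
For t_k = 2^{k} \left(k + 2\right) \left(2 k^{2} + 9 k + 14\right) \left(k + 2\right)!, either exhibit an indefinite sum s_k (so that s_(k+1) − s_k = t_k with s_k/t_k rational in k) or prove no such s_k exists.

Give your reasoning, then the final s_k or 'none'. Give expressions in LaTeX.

The ratio is (k + 3)**2*(18*k + 4*(k + 1)**2 + 46)/((k + 2)*(2*k**2 + 9*k + 14)).
Take A(k)=2*k + 6, B(k)=1, C(k)=k**3 + 13*k**2/2 + 16*k + 14.
f must satisfy (2*k + 6)·f(k+1) − (1)·f(k) = k**3 + 13*k**2/2 + 16*k + 14.
From deg A=1, deg B=0, deg C=3: d=2.
Solving with deg f ≤ 2: f(k) = (k**2 + 2*k + 2)/2.
Then R = B(k−1)f/C = (k**2 + 2*k + 2)/((k + 2)*(2*k**2 + 9*k + 14)), so s_k = R(k)·t_k = 2**k*(k**2 + 2*k + 2)*factorial(k + 2).
Δs = 2**k*(k + 2)*(2*k**2 + 9*k + 14)*factorial(k + 2), as required.

s_k = 2^{k} \left(k^{2} + 2 k + 2\right) \left(k + 2\right)!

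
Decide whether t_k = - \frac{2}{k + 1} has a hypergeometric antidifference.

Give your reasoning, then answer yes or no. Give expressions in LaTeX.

No. Not Gosper-summable.

Ratio r(k) = (k + 1)/(k + 2).
A = k + 1, B = k + 2, C = 1.
Set up (k + 1)·f(k+1) − (k + 1)·f(k) − (1) = 0.
Bound: deg f ≤ 0.
Put f(k) = c0: A·f(k+1) − B(k−1)·f(k) − C = -1; need -1 = 0 — inconsistent ⇒ no f, not summable.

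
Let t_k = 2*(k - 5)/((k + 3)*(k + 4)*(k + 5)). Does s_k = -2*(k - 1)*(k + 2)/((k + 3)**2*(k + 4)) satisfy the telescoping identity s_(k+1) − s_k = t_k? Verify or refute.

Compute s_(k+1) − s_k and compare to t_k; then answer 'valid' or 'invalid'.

Invalid: residual 4*(-k**2 - k + 10)/(k**5 + 19*k**4 + 143*k**3 + 533*k**2 + 984*k + 720) ≠ 0.

s_(k+1) = -2*k*(k + 3)/((k + 4)**2*(k + 5))
s_(k+1) − s_k = 2*(k**3 - 25*k - 40)/(k**5 + 19*k**4 + 143*k**3 + 533*k**2 + 984*k + 720)
(s_(k+1) − s_k) − t_k = 4*(-k**2 - k + 10)/(k**5 + 19*k**4 + 143*k**3 + 533*k**2 + 984*k + 720)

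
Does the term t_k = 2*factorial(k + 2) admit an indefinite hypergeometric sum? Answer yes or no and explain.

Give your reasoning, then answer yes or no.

t_(k+1)/t_k = k + 3.
Gosper form: A/B · C(k+1)/C(k) with A=k + 3, B=1, C=1.
Need (k + 3)·f(k+1) − (1)·f(k) = 1.
d = -1 from the (1,0,0) case.
Bound -1 < 0, so the key equation has no polynomial solution.

No. Not Gosper-summable.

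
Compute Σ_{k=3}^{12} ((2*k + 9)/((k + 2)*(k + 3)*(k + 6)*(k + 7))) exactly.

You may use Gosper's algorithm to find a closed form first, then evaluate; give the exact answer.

Ratio r(k) = (k + 2)*(k + 6)*(2*k + 11)/((k + 4)*(k + 8)*(2*k + 9)).
Take A(k)=k + 2, B(k)=k + 8, C(k)=k**3 + 27*k**2/2 + 121*k/2 + 90.
Need (k + 2)·f(k+1) − (k + 7)·f(k) = k**3 + 27*k**2/2 + 121*k/2 + 90.
d = 5 from the (1,1,3) case.
Solve for f: f(k) = k*(k + 3)*(k + 4)*(k + 5)*(k + 8)/24 (degree 5 ≤ 5).
Certificate R = B(k−1)f/C = k*(k + 3)*(k + 7)*(k + 8)/(12*(2*k + 9)) gives s_k = k*(k + 8)/(12*(k**2 + 8*k + 12)).
Verify: (2*k + 9)/(k**4 + 18*k**3 + 113*k**2 + 288*k + 252) matches t_k.
Σ_(k=3)^(12) t_k = s_(13) − s_(3) = 91/1140 − (11/180) = 16/855.

Σ = 16/855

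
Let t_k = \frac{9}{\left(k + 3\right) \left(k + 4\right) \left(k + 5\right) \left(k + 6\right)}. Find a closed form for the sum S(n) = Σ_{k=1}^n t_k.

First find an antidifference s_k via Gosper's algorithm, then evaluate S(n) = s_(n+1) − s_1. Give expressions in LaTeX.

Ratio r(k) = (k + 3)/(k + 7).
Normal form (A,B,C) = (k + 3, k + 7, 1).
Solve (k + 3)·f(k+1) − (k + 6)·f(k) = 1.
Degrees (1,1,0) ⇒ d ≤ 3.
A polynomial solution: f(k) = k*(k**2 + 12*k + 47)/180.
Certificate R = B(k−1)f/C = k*(k + 6)*(k**2 + 12*k + 47)/180 gives s_k = k*(k**2 + 12*k + 47)/(20*(k + 3)*(k + 4)*(k + 5)).
s_(k+1) − s_k = 9/(k**4 + 18*k**3 + 119*k**2 + 342*k + 360) = t_k.
Telescope: S(n) = s_(n+1) − s_(1) = (n**3 + 15*n**2 + 74*n + 60)/(20*(n**3 + 15*n**2 + 74*n + 120)) − (1/40) = n*(n**2 + 15*n + 74)/(40*(n**3 + 15*n**2 + 74*n + 120)).

S(n) = \frac{n \left(n^{2} + 15 n + 74\right)}{40 \left(n^{3} + 15 n^{2} + 74 n + 120\right)}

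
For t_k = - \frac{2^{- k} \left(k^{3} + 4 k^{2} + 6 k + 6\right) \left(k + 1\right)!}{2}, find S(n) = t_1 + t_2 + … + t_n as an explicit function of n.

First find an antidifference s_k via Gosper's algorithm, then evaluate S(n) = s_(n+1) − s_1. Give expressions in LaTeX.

The ratio is (k**4 + 9*k**3 + 31*k**2 + 51*k + 34)/(2*(k**3 + 4*k**2 + 6*k + 6)).
Factor: A=k/2 + 1; B=1; C=k**3 + 4*k**2 + 6*k + 6.
f must satisfy (k/2 + 1)·f(k+1) − (1)·f(k) = k**3 + 4*k**2 + 6*k + 6.
Bound: deg f ≤ 2.
Solve for f: f(k) = 2*(k**2 + 2*k - 1) (degree 2 ≤ 2).
Get s_k = R·t_k = -(k**2 + 2*k - 1)*factorial(k + 1)/2**k with R(k) = B(k−1)f(k)/C(k) = 2*(k**2 + 2*k - 1)/(k**3 + 4*k**2 + 6*k + 6).
Check: Δs_k = -(k**3 + 4*k**2 + 6*k + 6)*factorial(k + 1)/(2*2**k). ✓
Σ_(k=1)^n t_k = s_(n+1) − s_(1) = (-2**(-n - 1)*(n**2 + 4*n + 2)*factorial(n + 2)) − (-2), i.e. 2**(-n - 1)*(2**(n + 2) - n**4*factorial(n) - 7*n**3*factorial(n) - 16*n**2*factorial(n) - 14*n*factorial(n) - 4*factorial(n)).

S(n) = 2^{- n - 1} \left(2^{n + 2} - n^{4} n! - 7 n^{3} n! - 16 n^{2} n! - 14 n n! - 4 n!\right)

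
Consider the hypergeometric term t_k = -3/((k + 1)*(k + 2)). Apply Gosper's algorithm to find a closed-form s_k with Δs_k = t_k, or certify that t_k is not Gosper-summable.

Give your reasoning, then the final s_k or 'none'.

s_k = -3*k/(k + 1)

r(k) = (k + 1)/(k + 3) after simplifying.
Normal form (A,B,C) = (k + 1, k + 3, 1).
Need (k + 1)·f(k+1) − (k + 2)·f(k) = 1.
Degrees (1,1,0) ⇒ d ≤ 1.
A polynomial solution: f(k) = k.
R(k) = B(k−1)·f(k)/C(k) = k*(k + 2); s_k = R·t_k = -3*k/(k + 1).
Verify: -3/(k**2 + 3*k + 2) matches t_k.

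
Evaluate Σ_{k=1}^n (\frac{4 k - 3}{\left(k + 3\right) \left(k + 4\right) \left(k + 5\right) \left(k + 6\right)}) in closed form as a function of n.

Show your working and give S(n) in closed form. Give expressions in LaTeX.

t_(k+1)/t_k = (k + 3)*(4*k + 1)/((k + 7)*(4*k - 3)).
Take A(k)=k + 3, B(k)=k + 7, C(k)=k - 3/4.
f must satisfy (k + 3)·f(k+1) − (k + 6)·f(k) = k - 3/4.
Bound: deg f ≤ 3.
A polynomial solution: f(k) = k*(k**2 + 12*k - 73)/240.
R(k) = B(k−1)·f(k)/C(k) = k*(k + 6)*(k**2 + 12*k - 73)/(60*(4*k - 3)); s_k = R·t_k = k*(k**2 + 12*k - 73)/(60*(k + 3)*(k + 4)*(k + 5)).
s_(k+1) − s_k = (4*k - 3)/(k**4 + 18*k**3 + 119*k**2 + 342*k + 360) = t_k.
s_(n+1) = (n**3 + 15*n**2 - 46*n - 60)/(60*(n**3 + 15*n**2 + 74*n + 120)) and s_(1) = -1/120, so S(n) = n*(n**2 + 15*n - 6)/(40*(n**3 + 15*n**2 + 74*n + 120)).

S(n) = \frac{n \left(n^{2} + 15 n - 6\right)}{40 \left(n^{3} + 15 n^{2} + 74 n + 120\right)}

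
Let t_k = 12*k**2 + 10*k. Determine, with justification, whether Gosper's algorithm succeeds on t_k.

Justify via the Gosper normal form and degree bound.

t_(k+1)/t_k = (6*k**2 + 17*k + 11)/(k*(6*k + 5)).
Gosper form: A/B · C(k+1)/C(k) with A=1, B=1, C=k**2 + 5*k/6.
Set up (1)·f(k+1) − (1)·f(k) − (k**2 + 5*k/6) = 0.
Bound: deg f ≤ 3.
Match coefficients ⇒ f(k) = k*(k - 1)*(4*k + 3)/12.
So s_k = (B(k−1)f/C)·t_k = ((k - 1)*(4*k + 3)/(2*(6*k + 5)))·t_k = k*(4*k**2 - k - 3).
Verify: 2*k*(6*k + 5) matches t_k.

Yes. s_k = k*(4*k**2 - k - 3).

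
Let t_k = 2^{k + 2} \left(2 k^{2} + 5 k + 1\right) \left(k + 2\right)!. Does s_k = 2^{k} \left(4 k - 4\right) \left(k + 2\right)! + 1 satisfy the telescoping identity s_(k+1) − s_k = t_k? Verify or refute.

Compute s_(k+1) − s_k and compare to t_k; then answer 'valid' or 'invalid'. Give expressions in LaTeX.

Valid: the claim telescopes to t_k.

s_(k+1) = 4*2**(k + 1)*k*factorial(k + 3) + 1
s_(k+1) − s_k = 2**(k + 2)*(2*k**2 + 5*k + 1)*factorial(k + 2)
(s_(k+1) − s_k) − t_k = 0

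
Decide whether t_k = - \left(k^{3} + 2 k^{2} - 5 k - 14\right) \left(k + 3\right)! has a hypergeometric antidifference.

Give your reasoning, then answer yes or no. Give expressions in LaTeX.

Yes. s_k = \left(- k^{2} + 3 k + 2\right) \left(k + 3\right)!.

The ratio is (k**4 + 9*k**3 + 22*k**2 - 8*k - 64)/(k**3 + 2*k**2 - 5*k - 14).
Take A(k)=k + 4, B(k)=1, C(k)=k**3 + 2*k**2 - 5*k - 14.
Solve (k + 4)·f(k+1) − (1)·f(k) = k**3 + 2*k**2 - 5*k - 14.
Bound: deg f ≤ 2.
Coefficient equations give f(k) = k**2 - 3*k - 2.
Certificate R = B(k−1)f/C = (k**2 - 3*k - 2)/(k**3 + 2*k**2 - 5*k - 14) gives s_k = (-k**2 + 3*k + 2)*factorial(k + 3).
Check: Δs_k = -(k**3 + 2*k**2 - 5*k - 14)*factorial(k + 3). ✓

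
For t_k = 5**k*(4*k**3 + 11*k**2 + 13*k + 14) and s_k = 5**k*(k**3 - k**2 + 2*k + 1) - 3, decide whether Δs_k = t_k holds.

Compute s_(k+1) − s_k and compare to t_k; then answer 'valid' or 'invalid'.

Valid — Δs_k = t_k.

s_(k+1) = 5**(k + 1)*(2*k + (k + 1)**3 - (k + 1)**2 + 3) - 3
s_(k+1) − s_k = 5**k*(4*k**3 + 11*k**2 + 13*k + 14)
(s_(k+1) − s_k) − t_k = 0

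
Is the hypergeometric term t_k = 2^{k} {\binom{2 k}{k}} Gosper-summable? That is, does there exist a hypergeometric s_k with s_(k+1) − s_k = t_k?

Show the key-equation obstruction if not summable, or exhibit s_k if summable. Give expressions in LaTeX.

Step 1: r(k) = 4*(2*k + 1)/(k + 1).
Take A(k)=8*k + 4, B(k)=k + 1, C(k)=1.
Solve (8*k + 4)·f(k+1) − (k)·f(k) = 1.
d = -1 from the (1,1,0) case.
d = -1 < 0 ⇒ no nonzero polynomial f; not summable.

No — negative degree bound, so no certificate f.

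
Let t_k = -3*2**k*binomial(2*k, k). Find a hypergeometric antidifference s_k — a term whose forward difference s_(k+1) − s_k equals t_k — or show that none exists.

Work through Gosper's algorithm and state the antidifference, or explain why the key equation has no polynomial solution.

The ratio is 4*(2*k + 1)/(k + 1).
So A=8*k + 4 and B=k + 1, with C=1.
Set up (8*k + 4)·f(k+1) − (k)·f(k) − (1) = 0.
Bound: deg f ≤ -1.
d = -1 < 0 ⇒ no nonzero polynomial f; not summable.

not Gosper-summable; s_k does not exist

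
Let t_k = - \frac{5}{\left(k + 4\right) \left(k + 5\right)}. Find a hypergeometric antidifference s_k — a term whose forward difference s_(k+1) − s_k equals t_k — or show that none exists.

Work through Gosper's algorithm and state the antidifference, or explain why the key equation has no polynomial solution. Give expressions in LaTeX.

s_k = - \frac{5 k}{4 k + 16}

Compute t_(k+1)/t_k: get (k + 4)/(k + 6).
Take A(k)=k + 4, B(k)=k + 6, C(k)=1.
Key eq: (k + 4)·f(k+1) = (k + 5)·f(k) + (1).
deg f ≤ 1 (via 1,1,0).
Solve for f: f(k) = k/4 (degree 1 ≤ 1).
Then R = B(k−1)f/C = k*(k + 5)/4, so s_k = R(k)·t_k = -5*k/(4*k + 16).
Δs = -5/(k**2 + 9*k + 20), as required.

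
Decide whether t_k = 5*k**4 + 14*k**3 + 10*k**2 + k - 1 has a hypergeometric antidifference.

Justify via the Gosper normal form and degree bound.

t_(k+1)/t_k = (5*k**4 + 34*k**3 + 82*k**2 + 83*k + 29)/(5*k**4 + 14*k**3 + 10*k**2 + k - 1).
So A=1 and B=1, with C=k**4 + 14*k**3/5 + 2*k**2 + k/5 - 1/5.
f must satisfy (1)·f(k+1) − (1)·f(k) = k**4 + 14*k**3/5 + 2*k**2 + k/5 - 1/5.
deg f ≤ 5 (via 0,0,4).
A polynomial solution: f(k) = k**2*(k**3 + k**2 - 2*k - 1)/5.
Then R = B(k−1)f/C = k**2*(k**3 + k**2 - 2*k - 1)/(5*k**4 + 14*k**3 + 10*k**2 + k - 1), so s_k = R(k)·t_k = k**2*(k**3 + k**2 - 2*k - 1).
Verify: 5*k**4 + 14*k**3 + 10*k**2 + k - 1 matches t_k.

Yes. s_k = k**2*(k**3 + k**2 - 2*k - 1).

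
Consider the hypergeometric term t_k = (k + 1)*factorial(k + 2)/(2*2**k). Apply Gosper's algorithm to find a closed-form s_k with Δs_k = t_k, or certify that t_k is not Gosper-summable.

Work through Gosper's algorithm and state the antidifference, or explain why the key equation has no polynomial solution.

s_k = factorial(k + 2)/2**k

Ratio r(k) = (k + 2)*(k + 3)/(2*(k + 1)).
Factor: A=k/2 + 3/2; B=1; C=k + 1.
Need (k/2 + 3/2)·f(k+1) − (1)·f(k) = k + 1.
From deg A=1, deg B=0, deg C=1: d=0.
Solve for f: f(k) = 2 (degree 0 ≤ 0).
Get s_k = R·t_k = factorial(k + 2)/2**k with R(k) = B(k−1)f(k)/C(k) = 2/(k + 1).
s_(k+1) − s_k = (k + 1)*factorial(k + 2)/(2*2**k) = t_k.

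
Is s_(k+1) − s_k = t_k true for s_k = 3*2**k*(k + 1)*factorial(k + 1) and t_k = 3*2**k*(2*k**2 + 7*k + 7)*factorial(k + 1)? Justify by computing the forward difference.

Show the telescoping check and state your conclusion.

s_(k+1) = 6*2**k*(k + 2)*factorial(k + 2)
s_(k+1) − s_k = 3*2**k*(2*k**2 + 7*k + 7)*factorial(k + 1)
(s_(k+1) − s_k) − t_k = 0

valid (s_(k+1) − s_k reduces to t_k)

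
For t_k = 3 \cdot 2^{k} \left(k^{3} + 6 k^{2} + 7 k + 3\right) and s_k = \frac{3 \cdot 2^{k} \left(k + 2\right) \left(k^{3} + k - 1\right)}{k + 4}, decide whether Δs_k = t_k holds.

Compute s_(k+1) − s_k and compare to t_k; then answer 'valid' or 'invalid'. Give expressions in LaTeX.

Invalid: residual \frac{6 \cdot 2^{k} \left(- k^{4} - 9 k^{3} - 31 k^{2} - 30 k - 13\right)}{k^{2} + 9 k + 20} ≠ 0.

s_(k+1) = 6*2**k*(k + 3)*(k + (k + 1)**3)/(k + 5)
s_(k+1) − s_k = 3*2**k*(k**5 + 13*k**4 + 63*k**3 + 124*k**2 + 107*k + 34)/(k**2 + 9*k + 20)
(s_(k+1) − s_k) − t_k = 6*2**k*(-k**4 - 9*k**3 - 31*k**2 - 30*k - 13)/(k**2 + 9*k + 20)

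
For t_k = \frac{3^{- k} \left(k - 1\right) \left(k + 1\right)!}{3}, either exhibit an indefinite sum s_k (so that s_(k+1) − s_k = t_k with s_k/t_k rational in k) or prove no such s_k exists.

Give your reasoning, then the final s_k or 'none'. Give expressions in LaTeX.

s_k = 3^{- k} \left(k + 1\right)!

r(k) = k*(k + 2)/(3*(k - 1)) after simplifying.
A = k/3 + 2/3, B = 1, C = k - 1.
f must satisfy (k/3 + 2/3)·f(k+1) − (1)·f(k) = k - 1.
deg f ≤ 0 (via 1,0,1).
Solving with deg f ≤ 0: f(k) = 3.
Get s_k = R·t_k = factorial(k + 1)/3**k with R(k) = B(k−1)f(k)/C(k) = 3/(k - 1).
Verify: (k - 1)*factorial(k + 1)/(3*3**k) matches t_k.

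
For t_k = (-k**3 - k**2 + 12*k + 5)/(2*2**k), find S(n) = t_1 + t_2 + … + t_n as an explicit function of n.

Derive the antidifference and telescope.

S(n) = 2**(-n - 1)*(-3*2**n + n**3 + 7*n**2 + 10*n + 3)

Ratio r(k) = (k**3 + 4*k**2 - 7*k - 15)/(2*(k**3 + k**2 - 12*k - 5)).
Normal form (A,B,C) = (1/2, 1, k**3 + k**2 - 12*k - 5).
Solve (1/2)·f(k+1) − (1)·f(k) = k**3 + k**2 - 12*k - 5.
deg f ≤ 3 (via 0,0,3).
Match coefficients ⇒ f(k) = -2*(k**3 + 4*k**2 - k - 1).
So s_k = (B(k−1)f/C)·t_k = (-2*(k**3 + 4*k**2 - k - 1)/(k**3 + k**2 - 12*k - 5))·t_k = (k**3 + 4*k**2 - k - 1)/2**k.
Check: Δs_k = (-k**3 - k**2 + 12*k + 5)/(2*2**k). ✓
Σ_(k=1)^n t_k = s_(n+1) − s_(1) = (2**(-n - 1)*(n**3 + 7*n**2 + 10*n + 3)) − (3/2), i.e. 2**(-n - 1)*(-3*2**n + n**3 + 7*n**2 + 10*n + 3).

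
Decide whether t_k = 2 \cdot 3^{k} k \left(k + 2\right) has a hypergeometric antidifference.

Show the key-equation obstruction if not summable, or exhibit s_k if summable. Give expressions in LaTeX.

Yes. s_k = 3^{k} k \left(k - 1\right).

Compute t_(k+1)/t_k: get 3*(k + 1)*(k + 3)/(k*(k + 2)).
Gosper form: A/B · C(k+1)/C(k) with A=3, B=1, C=k**2 + 2*k.
Solve (3)·f(k+1) − (1)·f(k) = k**2 + 2*k.
deg f ≤ 2 (via 0,0,2).
Coefficient equations give f(k) = k*(k - 1)/2.
R(k) = B(k−1)·f(k)/C(k) = (k - 1)/(2*(k + 2)); s_k = R·t_k = 3**k*k*(k - 1).
s_(k+1) − s_k = 2*3**k*k*(k + 2) = t_k.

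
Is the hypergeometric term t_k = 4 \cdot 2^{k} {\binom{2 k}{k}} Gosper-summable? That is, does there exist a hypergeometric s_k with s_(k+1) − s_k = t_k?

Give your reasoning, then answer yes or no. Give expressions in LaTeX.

No — key equation has no polynomial f.

Compute t_(k+1)/t_k: get 4*(2*k + 1)/(k + 1).
Normal form (A,B,C) = (8*k + 4, k + 1, 1).
Set up (8*k + 4)·f(k+1) − (k)·f(k) − (1) = 0.
From deg A=1, deg B=1, deg C=0: d=-1.
d = -1 < 0 ⇒ no nonzero polynomial f; not summable.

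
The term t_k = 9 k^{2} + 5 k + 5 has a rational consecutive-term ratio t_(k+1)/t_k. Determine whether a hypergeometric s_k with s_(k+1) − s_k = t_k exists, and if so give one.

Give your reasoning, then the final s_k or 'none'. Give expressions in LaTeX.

s_k = k \left(3 k^{2} - 2 k + 4\right)

r(k) = (9*k**2 + 23*k + 19)/(9*k**2 + 5*k + 5) after simplifying.
Gosper form: A/B · C(k+1)/C(k) with A=1, B=1, C=k**2 + 5*k/9 + 5/9.
f must satisfy (1)·f(k+1) − (1)·f(k) = k**2 + 5*k/9 + 5/9.
From deg A=0, deg B=0, deg C=2: d=3.
Solving with deg f ≤ 3: f(k) = k*(3*k**2 - 2*k + 4)/9.
R(k) = B(k−1)·f(k)/C(k) = k*(3*k**2 - 2*k + 4)/(9*k**2 + 5*k + 5); s_k = R·t_k = k*(3*k**2 - 2*k + 4).
Δs = 9*k**2 + 5*k + 5, as required.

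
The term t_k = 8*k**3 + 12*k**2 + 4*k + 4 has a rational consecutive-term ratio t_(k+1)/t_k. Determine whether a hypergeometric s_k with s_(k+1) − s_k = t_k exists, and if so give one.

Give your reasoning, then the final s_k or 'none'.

r(k) = (2*k**3 + 9*k**2 + 13*k + 7)/(2*k**3 + 3*k**2 + k + 1) after simplifying.
So A=1 and B=1, with C=k**3 + 3*k**2/2 + k/2 + 1/2.
Need (1)·f(k+1) − (1)·f(k) = k**3 + 3*k**2/2 + k/2 + 1/2.
d = 4 from the (0,0,3) case.
Solving with deg f ≤ 4: f(k) = k*(k**3 - k + 2)/4.
Then R = B(k−1)f/C = k*(k**3 - k + 2)/(2*(2*k**3 + 3*k**2 + k + 1)), so s_k = R(k)·t_k = 2*k*(k**3 - k + 2).
Verify: 8*k**3 + 12*k**2 + 4*k + 4 matches t_k.

s_k = 2*k*(k**3 - k + 2)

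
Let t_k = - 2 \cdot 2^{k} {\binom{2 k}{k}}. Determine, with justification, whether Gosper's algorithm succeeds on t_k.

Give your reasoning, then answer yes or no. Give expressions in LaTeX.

Step 1: r(k) = 4*(2*k + 1)/(k + 1).
A = 8*k + 4, B = k + 1, C = 1.
Solve (8*k + 4)·f(k+1) − (k)·f(k) = 1.
Bound: deg f ≤ -1.
d = -1 < 0 ⇒ no nonzero polynomial f; not summable.

No — key equation has no polynomial f.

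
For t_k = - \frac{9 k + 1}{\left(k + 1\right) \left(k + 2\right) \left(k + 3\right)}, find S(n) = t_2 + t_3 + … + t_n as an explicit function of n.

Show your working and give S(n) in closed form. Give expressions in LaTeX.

r(k) = (k + 1)*(9*k + 10)/((k + 4)*(9*k + 1)) after simplifying.
Gosper form: A/B · C(k+1)/C(k) with A=k + 1, B=k + 4, C=k + 1/9.
Set up (k + 1)·f(k+1) − (k + 3)·f(k) − (k + 1/9) = 0.
d = 2 from the (1,1,1) case.
Coefficient equations give f(k) = k*(5*k - 3)/18.
Certificate R = B(k−1)f/C = k*(k + 3)*(5*k - 3)/(2*(9*k + 1)) gives s_k = k*(3 - 5*k)/(2*(k + 1)*(k + 2)).
Δs = (-9*k - 1)/(k**3 + 6*k**2 + 11*k + 6), as required.
Σ_(k=2)^n t_k = s_(n+1) − s_(2) = ((-5*n**2 - 7*n - 2)/(2*(n**2 + 5*n + 6))) − (-7/12), i.e. (-23*n**2 - 7*n + 30)/(12*(n**2 + 5*n + 6)).

S(n) = \frac{- 23 n^{2} - 7 n + 30}{12 \left(n^{2} + 5 n + 6\right)}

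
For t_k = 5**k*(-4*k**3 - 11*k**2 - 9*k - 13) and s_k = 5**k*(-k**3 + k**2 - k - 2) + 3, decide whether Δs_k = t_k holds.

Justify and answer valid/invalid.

s_(k+1) = 5**(k + 1)*(-k - (k + 1)**3 + (k + 1)**2 - 3) + 3
s_(k+1) − s_k = 5**k*(-4*k**3 - 11*k**2 - 9*k - 13)
(s_(k+1) − s_k) − t_k = 0

valid; difference matches t_k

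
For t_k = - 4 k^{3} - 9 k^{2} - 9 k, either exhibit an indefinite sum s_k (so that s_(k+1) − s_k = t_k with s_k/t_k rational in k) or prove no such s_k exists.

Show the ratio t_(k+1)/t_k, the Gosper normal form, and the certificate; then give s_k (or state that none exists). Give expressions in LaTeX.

Ratio r(k) = (4*k**3 + 21*k**2 + 39*k + 22)/(k*(4*k**2 + 9*k + 9)).
Normal form (A,B,C) = (1, 1, k**3 + 9*k**2/4 + 9*k/4).
Solve (1)·f(k+1) − (1)·f(k) = k**3 + 9*k**2/4 + 9*k/4.
deg f ≤ 4 (via 0,0,3).
Solving with deg f ≤ 4: f(k) = k*(k - 1)*(k**2 + 2*k + 3)/4.
Certificate R = B(k−1)f/C = (k - 1)*(k**2 + 2*k + 3)/(4*k**2 + 9*k + 9) gives s_k = k*(-k**3 - k**2 - k + 3).
s_(k+1) − s_k = k*(-4*k**2 - 9*k - 9) = t_k.

s_k = k \left(- k^{3} - k^{2} - k + 3\right)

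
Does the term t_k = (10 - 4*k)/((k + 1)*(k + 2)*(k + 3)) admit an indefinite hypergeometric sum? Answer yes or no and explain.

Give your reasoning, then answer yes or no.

t_(k+1)/t_k = (k + 1)*(2*k - 3)/((k + 4)*(2*k - 5)).
So A=k + 1 and B=k + 4, with C=k - 5/2.
Need (k + 1)·f(k+1) − (k + 3)·f(k) = k - 5/2.
Degrees (1,1,1) ⇒ d ≤ 2.
Solving with deg f ≤ 2: f(k) = -k*(3*k + 17)/8.
Then R = B(k−1)f/C = -k*(k + 3)*(3*k + 17)/(4*(2*k - 5)), so s_k = R(k)·t_k = k*(3*k + 17)/(2*(k + 1)*(k + 2)).
s_(k+1) − s_k = 2*(5 - 2*k)/(k**3 + 6*k**2 + 11*k + 6) = t_k.

Yes. s_k = k*(3*k + 17)/(2*(k + 1)*(k + 2)).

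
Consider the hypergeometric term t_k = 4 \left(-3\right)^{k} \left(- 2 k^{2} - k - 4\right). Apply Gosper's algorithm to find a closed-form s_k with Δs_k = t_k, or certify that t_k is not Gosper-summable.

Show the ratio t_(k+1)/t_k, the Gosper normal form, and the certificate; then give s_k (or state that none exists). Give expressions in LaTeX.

s_k = 2 \left(-3\right)^{k} \left(k^{2} - k + 2\right)

Compute t_(k+1)/t_k: get 3*(-2*k**2 - 5*k - 7)/(2*k**2 + k + 4).
Normal form (A,B,C) = (-3, 1, k**2 + k/2 + 2).
Key eq: (-3)·f(k+1) = (1)·f(k) + (k**2 + k/2 + 2).
From deg A=0, deg B=0, deg C=2: d=2.
A polynomial solution: f(k) = -(k**2 - k + 2)/4.
Certificate R = B(k−1)f/C = -(k**2 - k + 2)/(2*(2*k**2 + k + 4)) gives s_k = 2*(-3)**k*(k**2 - k + 2).
Δs = 4*(-3)**k*(-2*k**2 - k - 4), as required.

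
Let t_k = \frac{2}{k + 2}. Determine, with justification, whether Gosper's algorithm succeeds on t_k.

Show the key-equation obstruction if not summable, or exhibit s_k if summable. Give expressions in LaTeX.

Compute t_(k+1)/t_k: get (k + 2)/(k + 3).
Gosper form: A/B · C(k+1)/C(k) with A=k + 2, B=k + 3, C=1.
f must satisfy (k + 2)·f(k+1) − (k + 2)·f(k) = 1.
Bound: deg f ≤ 0.
Write f(k) = c0. Then LHS − RHS = -1, requiring -1 = 0: contradictory. No certificate.

No — t_k has no hypergeometric antidifference.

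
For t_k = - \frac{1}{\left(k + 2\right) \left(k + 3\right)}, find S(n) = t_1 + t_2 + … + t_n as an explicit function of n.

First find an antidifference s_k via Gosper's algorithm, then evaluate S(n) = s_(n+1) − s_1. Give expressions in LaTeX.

The ratio is (k + 2)/(k + 4).
Gosper form: A/B · C(k+1)/C(k) with A=k + 2, B=k + 4, C=1.
Solve (k + 2)·f(k+1) − (k + 3)·f(k) = 1.
Degrees (1,1,0) ⇒ d ≤ 1.
Solving with deg f ≤ 1: f(k) = k/2.
Get s_k = R·t_k = -k/(2*k + 4) with R(k) = B(k−1)f(k)/C(k) = k*(k + 3)/2.
Δs = -1/(k**2 + 5*k + 6), as required.
s_(n+1) = (-n - 1)/(2*(n + 3)) and s_(1) = -1/6, so S(n) = -n/(3*n + 9).

S(n) = - \frac{n}{3 n + 9}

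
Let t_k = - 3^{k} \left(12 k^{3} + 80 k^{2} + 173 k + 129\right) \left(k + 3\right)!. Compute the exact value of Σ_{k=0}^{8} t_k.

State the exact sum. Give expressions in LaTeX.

Compute t_(k+1)/t_k: get 3*(12*k**4 + 164*k**3 + 833*k**2 + 1870*k + 1576)/(12*k**3 + 80*k**2 + 173*k + 129).
Gosper form: A/B · C(k+1)/C(k) with A=3*k + 12, B=1, C=k**3 + 20*k**2/3 + 173*k/12 + 43/4.
Set up (3*k + 12)·f(k+1) − (1)·f(k) − (k**3 + 20*k**2/3 + 173*k/12 + 43/4) = 0.
From deg A=1, deg B=0, deg C=3: d=2.
Match coefficients ⇒ f(k) = (4*k**2 + 4*k + 3)/12.
So s_k = (B(k−1)f/C)·t_k = ((4*k**2 + 4*k + 3)/(12*k**3 + 80*k**2 + 173*k + 129))·t_k = -3**k*(4*k**2 + 4*k + 3)*factorial(k + 3).
Δs = -3**k*(12*k**3 + 80*k**2 + 173*k + 129)*factorial(k + 3), as required.
Σ_(k=0)^(8) t_k = s_(9) − s_(0) = -3422432422886400 − (-18) = -3422432422886382.

Σ = -3422432422886382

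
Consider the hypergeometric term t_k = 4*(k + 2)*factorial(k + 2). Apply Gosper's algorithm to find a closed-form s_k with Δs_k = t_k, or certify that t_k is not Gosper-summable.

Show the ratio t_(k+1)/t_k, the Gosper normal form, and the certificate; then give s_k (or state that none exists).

s_k = 4*factorial(k + 2)

Step 1: r(k) = (k + 3)**2/(k + 2).
Normal form (A,B,C) = (k + 3, 1, k + 2).
f must satisfy (k + 3)·f(k+1) − (1)·f(k) = k + 2.
Bound: deg f ≤ 0.
Match coefficients ⇒ f(k) = 1.
So s_k = (B(k−1)f/C)·t_k = (1/(k + 2))·t_k = 4*factorial(k + 2).
s_(k+1) − s_k = 4*(k + 2)*factorial(k + 2) = t_k.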